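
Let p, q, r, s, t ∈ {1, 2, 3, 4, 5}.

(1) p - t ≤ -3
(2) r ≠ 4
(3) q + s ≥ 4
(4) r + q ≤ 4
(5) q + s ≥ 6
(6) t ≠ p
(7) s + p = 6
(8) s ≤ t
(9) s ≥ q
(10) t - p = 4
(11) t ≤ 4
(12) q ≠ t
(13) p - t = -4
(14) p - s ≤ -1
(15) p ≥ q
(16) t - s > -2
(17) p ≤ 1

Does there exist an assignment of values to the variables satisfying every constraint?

From constraints 15 and 17: q ≤ p ≤ 1. From constraints 8 and 11: s ≤ t ≤ 4. Hence q + s ≤ 5. But constraint 5 requires q + s ≥ 6, and 6 > 5. Contradiction.

Unsatisfiable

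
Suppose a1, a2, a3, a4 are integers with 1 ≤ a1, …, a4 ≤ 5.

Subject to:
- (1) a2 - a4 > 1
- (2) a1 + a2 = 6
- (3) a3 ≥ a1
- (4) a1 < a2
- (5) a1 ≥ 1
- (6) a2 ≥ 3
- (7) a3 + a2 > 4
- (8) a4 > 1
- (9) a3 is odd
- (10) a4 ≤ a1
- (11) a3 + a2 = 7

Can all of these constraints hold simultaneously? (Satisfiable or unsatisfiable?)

Setting (a1, a2, a3, a4) = (2, 4, 3, 2) satisfies everything: constraint 1: a2 - a4 = 2; constraint 2: a1 + a2 = 6, and the others follow.

Satisfiable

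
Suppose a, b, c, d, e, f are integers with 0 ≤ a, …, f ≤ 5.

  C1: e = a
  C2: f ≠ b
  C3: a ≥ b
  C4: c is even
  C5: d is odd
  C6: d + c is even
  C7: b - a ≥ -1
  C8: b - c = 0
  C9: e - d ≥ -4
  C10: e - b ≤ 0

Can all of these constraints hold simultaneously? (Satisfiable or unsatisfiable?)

Unsatisfiable

Constraint 5 makes d odd and constraint 4 makes c even, so d + c must be odd. Constraint 6 says d + c is even — contradiction.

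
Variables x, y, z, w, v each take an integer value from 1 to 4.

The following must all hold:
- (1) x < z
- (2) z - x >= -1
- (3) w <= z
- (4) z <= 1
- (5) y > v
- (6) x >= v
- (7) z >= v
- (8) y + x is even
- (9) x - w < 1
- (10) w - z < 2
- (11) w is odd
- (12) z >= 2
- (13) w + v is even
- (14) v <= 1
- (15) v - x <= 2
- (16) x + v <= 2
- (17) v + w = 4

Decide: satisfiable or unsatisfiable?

Unsatisfiable

From constraint 14: v ≤ 1. From constraints 3 and 4: w ≤ z ≤ 1. Hence v + w ≤ 2. But constraint 17 requires v + w = 4, and 4 > 2. Contradiction.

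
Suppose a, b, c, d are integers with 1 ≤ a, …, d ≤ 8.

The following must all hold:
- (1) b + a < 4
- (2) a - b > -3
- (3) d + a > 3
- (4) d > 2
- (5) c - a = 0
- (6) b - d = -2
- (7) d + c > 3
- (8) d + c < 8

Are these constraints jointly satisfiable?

The assignment a = 1, b = 2, c = 1, d = 4 works:
  constraint 1 holds since b + a = 3.
  constraint 2 holds since a - b = -1.
  constraint 3 holds since d + a = 5.
The rest check out directly.

Satisfiable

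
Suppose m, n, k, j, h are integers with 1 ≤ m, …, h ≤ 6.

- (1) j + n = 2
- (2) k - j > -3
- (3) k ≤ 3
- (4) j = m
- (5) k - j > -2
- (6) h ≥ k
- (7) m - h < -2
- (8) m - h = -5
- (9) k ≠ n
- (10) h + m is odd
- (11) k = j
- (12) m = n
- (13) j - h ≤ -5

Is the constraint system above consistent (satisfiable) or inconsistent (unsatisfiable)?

From constraints 4, 11, and 12, k = j = m = n, so k = n. But constraint 9 says k ≠ n. Contradiction.

Unsatisfiable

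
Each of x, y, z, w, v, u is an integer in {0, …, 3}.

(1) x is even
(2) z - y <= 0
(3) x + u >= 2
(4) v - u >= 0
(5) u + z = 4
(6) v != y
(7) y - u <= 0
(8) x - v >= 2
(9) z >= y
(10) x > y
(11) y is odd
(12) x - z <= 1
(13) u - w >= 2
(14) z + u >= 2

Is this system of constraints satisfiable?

Constraints 2, 4, 7, 8, and 12 give y − z ≥ 0, z − x ≥ -1, x − v ≥ 2, v − u ≥ 0, u − y ≥ 0.
Adding all 5 inequalities: the left sides telescope to 0, and the right sides sum to 0 + (-1) + 2 + 0 + 0 = 1. So 0 ≥ 1, which is false.

Unsatisfiable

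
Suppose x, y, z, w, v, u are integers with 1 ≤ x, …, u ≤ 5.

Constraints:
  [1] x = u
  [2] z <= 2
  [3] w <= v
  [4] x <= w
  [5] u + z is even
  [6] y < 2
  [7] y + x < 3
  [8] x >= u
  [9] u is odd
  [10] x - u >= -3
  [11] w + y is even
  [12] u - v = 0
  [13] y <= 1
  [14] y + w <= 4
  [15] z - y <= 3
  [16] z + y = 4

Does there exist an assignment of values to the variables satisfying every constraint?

Unsatisfiable

From constraint 2: z ≤ 2. From constraint 13: y ≤ 1. Hence z + y ≤ 3. But constraint 16 requires z + y = 4, and 4 > 3. Contradiction.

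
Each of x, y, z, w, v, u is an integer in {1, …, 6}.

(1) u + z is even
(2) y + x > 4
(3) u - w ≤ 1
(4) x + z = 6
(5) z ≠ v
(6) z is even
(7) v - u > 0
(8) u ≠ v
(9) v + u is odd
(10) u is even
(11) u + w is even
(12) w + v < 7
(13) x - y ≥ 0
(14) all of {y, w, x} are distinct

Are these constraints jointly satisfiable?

One satisfying assignment is x = 4, y = 1, z = 2, w = 2, v = 3, u = 2.
For the less obvious constraints — constraint 2: y + x = 5; constraint 3: u - w = 0; constraint 4: x + z = 6 — and the others hold by inspection.

Satisfiable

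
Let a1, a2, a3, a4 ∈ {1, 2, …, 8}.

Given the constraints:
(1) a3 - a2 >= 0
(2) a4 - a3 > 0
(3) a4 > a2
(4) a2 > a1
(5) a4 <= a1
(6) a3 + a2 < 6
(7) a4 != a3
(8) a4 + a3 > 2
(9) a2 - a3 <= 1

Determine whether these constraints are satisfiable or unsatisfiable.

Constraints 1, 2, 4, and 5 give a3 < a4, a4 ≤ a1, a1 < a2, a2 ≤ a3. Chaining: a3 < a4 ≤ a1 < a2 ≤ a3, which forces a3 < a3 — impossible.

Unsatisfiable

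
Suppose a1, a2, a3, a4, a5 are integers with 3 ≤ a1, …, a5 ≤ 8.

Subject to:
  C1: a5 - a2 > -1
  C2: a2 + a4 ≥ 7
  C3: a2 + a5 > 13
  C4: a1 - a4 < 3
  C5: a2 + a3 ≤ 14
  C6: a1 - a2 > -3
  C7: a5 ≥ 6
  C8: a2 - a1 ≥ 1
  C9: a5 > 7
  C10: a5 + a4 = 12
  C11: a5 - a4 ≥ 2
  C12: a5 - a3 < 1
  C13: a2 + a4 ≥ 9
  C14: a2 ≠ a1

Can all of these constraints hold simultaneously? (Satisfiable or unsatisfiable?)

The assignment a1 = 4, a2 = 6, a3 = 8, a4 = 4, a5 = 8 works:
  constraint 1 holds since a5 - a2 = 2.
  constraint 2 holds since a2 + a4 = 10.
The rest check out directly.

Satisfiable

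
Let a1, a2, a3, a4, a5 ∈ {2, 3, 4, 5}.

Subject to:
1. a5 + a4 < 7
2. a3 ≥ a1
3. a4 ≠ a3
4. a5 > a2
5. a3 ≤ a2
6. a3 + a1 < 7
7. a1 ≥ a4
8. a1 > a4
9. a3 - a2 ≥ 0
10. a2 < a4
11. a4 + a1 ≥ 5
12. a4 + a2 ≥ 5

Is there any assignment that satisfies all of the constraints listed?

Unsatisfiable

Constraints 2, 5, 8, and 10 give a3 ≤ a2, a2 < a4, a4 < a1, a1 ≤ a3. Chaining: a3 ≤ a2 < a4 < a1 ≤ a3, which forces a3 < a3 — impossible.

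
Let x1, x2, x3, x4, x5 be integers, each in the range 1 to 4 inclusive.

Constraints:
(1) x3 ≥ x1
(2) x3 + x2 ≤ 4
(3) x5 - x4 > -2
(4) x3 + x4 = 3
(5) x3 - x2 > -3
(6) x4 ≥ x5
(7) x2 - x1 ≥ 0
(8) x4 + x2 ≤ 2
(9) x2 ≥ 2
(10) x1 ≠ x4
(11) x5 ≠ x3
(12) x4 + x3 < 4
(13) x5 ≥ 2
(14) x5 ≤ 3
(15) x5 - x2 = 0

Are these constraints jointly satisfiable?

Unsatisfiable

From constraints 6 and 13: x4 ≥ x5 ≥ 2. From constraint 9: x2 ≥ 2. Hence x4 + x2 ≥ 4. But constraint 8 requires x4 + x2 ≤ 2, and 2 < 4. Contradiction.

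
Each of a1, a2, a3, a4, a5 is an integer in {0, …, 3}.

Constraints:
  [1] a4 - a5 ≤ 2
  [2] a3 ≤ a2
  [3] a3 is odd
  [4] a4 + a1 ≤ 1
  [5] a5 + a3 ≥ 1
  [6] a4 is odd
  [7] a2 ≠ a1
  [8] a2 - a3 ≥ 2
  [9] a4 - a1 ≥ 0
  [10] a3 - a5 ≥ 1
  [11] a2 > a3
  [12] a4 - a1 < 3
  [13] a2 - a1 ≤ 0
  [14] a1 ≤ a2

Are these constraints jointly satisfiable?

Unsatisfiable

Constraints 1, 8, 9, 10, and 13 give a1 − a2 ≥ 0, a2 − a3 ≥ 2, a3 − a5 ≥ 1, a5 − a4 ≥ -2, a4 − a1 ≥ 0.
Adding all 5 inequalities: the left sides telescope to 0, and the right sides sum to 0 + 2 + 1 + (-2) + 0 = 1. So 0 ≥ 1, which is false.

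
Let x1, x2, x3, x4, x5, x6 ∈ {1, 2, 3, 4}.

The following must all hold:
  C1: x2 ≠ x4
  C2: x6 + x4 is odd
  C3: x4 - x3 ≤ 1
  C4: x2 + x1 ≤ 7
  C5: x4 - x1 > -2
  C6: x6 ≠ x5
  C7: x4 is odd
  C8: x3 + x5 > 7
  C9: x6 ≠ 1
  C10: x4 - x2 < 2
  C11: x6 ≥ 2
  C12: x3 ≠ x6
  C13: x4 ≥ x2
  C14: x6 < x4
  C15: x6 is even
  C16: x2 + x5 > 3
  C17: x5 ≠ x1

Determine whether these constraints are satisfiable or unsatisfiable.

Satisfiable

One satisfying assignment is x1 = 2, x2 = 2, x3 = 4, x4 = 3, x5 = 4, x6 = 2.
For the less obvious constraints — constraint 3: x4 - x3 = -1; constraint 4: x2 + x1 = 4 — and the others hold by inspection.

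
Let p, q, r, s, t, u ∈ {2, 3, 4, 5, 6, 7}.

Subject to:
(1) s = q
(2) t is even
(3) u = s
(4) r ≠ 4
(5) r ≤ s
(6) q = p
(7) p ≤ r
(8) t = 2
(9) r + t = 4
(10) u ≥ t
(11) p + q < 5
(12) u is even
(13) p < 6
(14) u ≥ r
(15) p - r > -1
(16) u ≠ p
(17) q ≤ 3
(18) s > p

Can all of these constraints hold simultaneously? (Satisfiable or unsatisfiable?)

From constraints 1, 3, and 6, u = s = q = p, so u = p. But constraint 16 says u ≠ p. Contradiction.

Unsatisfiable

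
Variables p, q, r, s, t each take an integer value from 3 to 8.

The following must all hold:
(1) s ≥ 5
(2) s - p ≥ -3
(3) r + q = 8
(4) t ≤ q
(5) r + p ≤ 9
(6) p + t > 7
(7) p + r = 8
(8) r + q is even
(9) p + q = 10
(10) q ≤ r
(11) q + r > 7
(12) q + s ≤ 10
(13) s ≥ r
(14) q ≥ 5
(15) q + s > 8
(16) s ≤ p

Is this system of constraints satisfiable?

From constraints 10 and 14: r ≥ q ≥ 5. From constraints 1 and 16: p ≥ s ≥ 5. Hence r + p ≥ 10. But constraint 5 requires r + p ≤ 9, and 9 < 10. Contradiction.

Unsatisfiable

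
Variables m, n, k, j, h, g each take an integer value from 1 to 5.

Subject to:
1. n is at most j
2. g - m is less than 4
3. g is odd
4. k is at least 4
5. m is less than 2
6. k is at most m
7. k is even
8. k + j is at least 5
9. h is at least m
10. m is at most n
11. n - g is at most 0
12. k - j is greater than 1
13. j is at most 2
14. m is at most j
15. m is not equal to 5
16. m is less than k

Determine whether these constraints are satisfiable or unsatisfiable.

From constraints 4 and 6: m ≥ k and k ≥ 4, so m ≥ 4. From constraints 13 and 14: m ≤ j and j ≤ 2, so m ≤ 2. But 2 < 4, so no value of m works.

Unsatisfiable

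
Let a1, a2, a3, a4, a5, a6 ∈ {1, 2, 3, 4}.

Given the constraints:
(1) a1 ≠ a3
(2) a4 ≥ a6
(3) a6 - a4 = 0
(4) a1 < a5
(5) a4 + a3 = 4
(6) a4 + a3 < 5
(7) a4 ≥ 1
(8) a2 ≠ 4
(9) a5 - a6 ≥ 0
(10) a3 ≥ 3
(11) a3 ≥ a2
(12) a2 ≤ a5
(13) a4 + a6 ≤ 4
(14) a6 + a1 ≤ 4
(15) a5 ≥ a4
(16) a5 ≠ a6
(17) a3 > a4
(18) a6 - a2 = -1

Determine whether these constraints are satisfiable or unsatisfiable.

Try a1 = 1, a2 = 2, a3 = 3, a4 = 1, a5 = 3, a6 = 1.
Check constraint 3: a6 - a4 = 0; constraint 5: a4 + a3 = 4; constraint 6: a4 + a3 = 4. The remaining constraints are straightforward to verify.

Satisfiable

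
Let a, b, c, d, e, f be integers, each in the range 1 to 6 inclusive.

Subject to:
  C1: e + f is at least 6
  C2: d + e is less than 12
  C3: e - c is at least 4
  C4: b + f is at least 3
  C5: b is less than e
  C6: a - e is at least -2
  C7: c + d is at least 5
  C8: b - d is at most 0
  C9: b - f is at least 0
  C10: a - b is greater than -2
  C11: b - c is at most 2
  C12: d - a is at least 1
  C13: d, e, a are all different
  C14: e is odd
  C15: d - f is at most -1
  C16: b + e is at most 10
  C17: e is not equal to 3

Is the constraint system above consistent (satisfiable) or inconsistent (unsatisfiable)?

Unsatisfiable

Constraints 3, 6, 9, 11, 12, and 15 give b − f ≥ 0, f − d ≥ 1, d − a ≥ 1, a − e ≥ -2, e − c ≥ 4, c − b ≥ -2.
Adding all 6 inequalities: the left sides telescope to 0, and the right sides sum to 0 + 1 + 1 + (-2) + 4 + (-2) = 2. So 0 ≥ 2, which is false.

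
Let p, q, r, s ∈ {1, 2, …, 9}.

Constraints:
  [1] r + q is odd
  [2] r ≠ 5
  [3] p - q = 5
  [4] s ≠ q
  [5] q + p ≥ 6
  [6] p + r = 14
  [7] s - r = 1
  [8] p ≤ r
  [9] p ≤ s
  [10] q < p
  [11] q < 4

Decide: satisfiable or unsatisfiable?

Satisfiable

The assignment p = 7, q = 2, r = 7, s = 8 works:
  constraint 3 holds since p - q = 5.
  constraint 5 holds since q + p = 9.
The rest check out directly.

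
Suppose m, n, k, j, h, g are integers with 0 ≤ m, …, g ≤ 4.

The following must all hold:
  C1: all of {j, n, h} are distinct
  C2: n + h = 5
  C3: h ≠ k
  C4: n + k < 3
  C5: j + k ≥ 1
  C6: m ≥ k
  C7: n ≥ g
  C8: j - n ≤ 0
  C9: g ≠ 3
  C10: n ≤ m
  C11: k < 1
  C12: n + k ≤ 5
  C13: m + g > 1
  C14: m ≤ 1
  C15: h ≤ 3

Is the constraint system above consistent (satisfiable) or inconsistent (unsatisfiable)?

From constraints 10 and 14: n ≤ m ≤ 1. From constraint 15: h ≤ 3. Hence n + h ≤ 4. But constraint 2 requires n + h = 5, and 5 > 4. Contradiction.

Unsatisfiable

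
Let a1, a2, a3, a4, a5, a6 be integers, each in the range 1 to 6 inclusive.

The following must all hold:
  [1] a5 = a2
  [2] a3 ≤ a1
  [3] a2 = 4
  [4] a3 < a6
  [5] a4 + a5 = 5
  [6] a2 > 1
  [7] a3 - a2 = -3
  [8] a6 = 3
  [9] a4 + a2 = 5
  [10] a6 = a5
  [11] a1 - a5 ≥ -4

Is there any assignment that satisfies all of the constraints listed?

Unsatisfiable

Constraint 8 fixes a6 = 3 and constraint 3 fixes a2 = 4. Constraints 1 and 10 give a6 = a5 = a2, so a6 = a2. But 3 ≠ 4 — contradiction.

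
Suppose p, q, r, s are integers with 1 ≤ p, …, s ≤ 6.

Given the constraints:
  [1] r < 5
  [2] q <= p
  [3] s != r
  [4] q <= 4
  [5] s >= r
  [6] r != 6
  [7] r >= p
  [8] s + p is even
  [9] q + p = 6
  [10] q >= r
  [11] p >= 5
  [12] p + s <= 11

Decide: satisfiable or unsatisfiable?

Unsatisfiable

From constraints 7 and 11: r ≥ p and p ≥ 5, so r ≥ 5. From constraints 4 and 10: r ≤ q and q ≤ 4, so r ≤ 4. But 4 < 5, so no value of r works.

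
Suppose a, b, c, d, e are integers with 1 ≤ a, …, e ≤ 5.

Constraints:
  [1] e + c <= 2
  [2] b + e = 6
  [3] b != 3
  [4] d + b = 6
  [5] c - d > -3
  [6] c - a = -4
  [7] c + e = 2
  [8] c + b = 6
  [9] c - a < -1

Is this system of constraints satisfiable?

Take a = 5, b = 5, c = 1, d = 1, e = 1. Then constraint 1: e + c = 2; constraint 2: b + e = 6, and every other listed constraint is also met.

Satisfiable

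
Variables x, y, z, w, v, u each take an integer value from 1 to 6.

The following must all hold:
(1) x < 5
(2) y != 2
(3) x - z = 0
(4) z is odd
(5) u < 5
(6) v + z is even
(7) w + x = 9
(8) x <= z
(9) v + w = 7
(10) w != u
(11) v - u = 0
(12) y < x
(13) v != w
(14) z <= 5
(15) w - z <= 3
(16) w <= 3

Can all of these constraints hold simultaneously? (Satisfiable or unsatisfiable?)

Unsatisfiable

From constraint 16: w ≤ 3. From constraints 8 and 14: x ≤ z ≤ 5. Hence w + x ≤ 8. But constraint 7 requires w + x = 9, and 9 > 8. Contradiction.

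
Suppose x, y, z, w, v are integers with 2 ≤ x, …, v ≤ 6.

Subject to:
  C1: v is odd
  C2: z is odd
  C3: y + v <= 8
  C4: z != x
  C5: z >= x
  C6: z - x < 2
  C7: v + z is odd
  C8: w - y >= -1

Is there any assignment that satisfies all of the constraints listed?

Constraint 1 makes v odd and constraint 2 makes z odd, so v + z must be even. Constraint 7 says v + z is odd — contradiction.

Unsatisfiable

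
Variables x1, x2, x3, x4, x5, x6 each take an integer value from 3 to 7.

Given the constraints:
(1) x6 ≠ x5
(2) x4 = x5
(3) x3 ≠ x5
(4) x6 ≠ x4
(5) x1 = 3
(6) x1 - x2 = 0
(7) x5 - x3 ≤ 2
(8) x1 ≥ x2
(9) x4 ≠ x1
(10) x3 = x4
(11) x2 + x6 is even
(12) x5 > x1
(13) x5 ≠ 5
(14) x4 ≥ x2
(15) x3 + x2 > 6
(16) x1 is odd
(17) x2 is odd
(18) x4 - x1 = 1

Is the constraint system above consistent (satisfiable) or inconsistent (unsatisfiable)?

From constraints 2 and 10, x3 = x4 = x5, so x3 = x5. But constraint 3 says x3 ≠ x5. Contradiction.

Unsatisfiable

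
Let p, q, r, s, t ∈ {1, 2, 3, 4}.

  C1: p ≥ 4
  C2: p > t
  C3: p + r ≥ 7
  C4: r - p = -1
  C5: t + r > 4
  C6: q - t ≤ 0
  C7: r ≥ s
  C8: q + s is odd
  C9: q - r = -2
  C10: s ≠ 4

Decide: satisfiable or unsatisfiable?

The assignment p = 4, q = 1, r = 3, s = 2, t = 2 works:
  constraint 3 holds since p + r = 7.
  constraint 4 holds since r - p = -1.
The rest check out directly.

Satisfiable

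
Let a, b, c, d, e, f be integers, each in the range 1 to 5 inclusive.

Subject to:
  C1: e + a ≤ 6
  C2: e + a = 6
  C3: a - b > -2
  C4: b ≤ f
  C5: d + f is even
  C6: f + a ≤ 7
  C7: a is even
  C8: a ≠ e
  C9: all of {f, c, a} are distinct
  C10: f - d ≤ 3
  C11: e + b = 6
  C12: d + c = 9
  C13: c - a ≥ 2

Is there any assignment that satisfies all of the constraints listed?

Satisfiable

Setting (a, b, c, d, e, f) = (2, 2, 5, 4, 4, 4) satisfies everything: constraint 1: e + a = 6; constraint 2: e + a = 6, and the others follow.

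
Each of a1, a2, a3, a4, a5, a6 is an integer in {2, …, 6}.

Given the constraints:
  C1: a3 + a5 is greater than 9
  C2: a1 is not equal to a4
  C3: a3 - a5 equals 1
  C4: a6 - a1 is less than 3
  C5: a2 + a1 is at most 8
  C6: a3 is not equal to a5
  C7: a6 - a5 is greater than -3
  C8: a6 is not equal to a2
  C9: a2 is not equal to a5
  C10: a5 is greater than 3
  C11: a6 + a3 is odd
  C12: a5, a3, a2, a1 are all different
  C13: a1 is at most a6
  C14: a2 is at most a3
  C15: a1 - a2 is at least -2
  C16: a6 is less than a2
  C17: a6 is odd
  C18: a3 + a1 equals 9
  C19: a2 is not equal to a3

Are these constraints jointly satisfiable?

Satisfiable

The assignment a1 = 3, a2 = 4, a3 = 6, a4 = 6, a5 = 5, a6 = 3 works:
  constraint 1 holds since a3 + a5 = 11.
  constraint 3 holds since a3 - a5 = 1.
The rest check out directly.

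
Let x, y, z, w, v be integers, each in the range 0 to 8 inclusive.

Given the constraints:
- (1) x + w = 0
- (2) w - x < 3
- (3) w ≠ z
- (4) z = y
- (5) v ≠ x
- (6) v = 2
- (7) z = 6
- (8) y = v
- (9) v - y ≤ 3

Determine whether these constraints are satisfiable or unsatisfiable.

Unsatisfiable

Constraint 7 fixes z = 6 and constraint 6 fixes v = 2. Constraints 4 and 8 give z = y = v, so z = v. But 6 ≠ 2 — contradiction.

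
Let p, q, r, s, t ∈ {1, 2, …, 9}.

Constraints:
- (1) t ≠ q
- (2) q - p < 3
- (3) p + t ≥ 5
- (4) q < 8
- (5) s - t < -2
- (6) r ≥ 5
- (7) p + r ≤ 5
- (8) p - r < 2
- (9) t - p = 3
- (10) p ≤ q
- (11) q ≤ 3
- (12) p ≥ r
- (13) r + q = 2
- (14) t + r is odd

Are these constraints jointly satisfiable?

From constraints 6 and 12: p ≥ r and r ≥ 5, so p ≥ 5. From constraints 10 and 11: p ≤ q and q ≤ 3, so p ≤ 3. But 3 < 5, so no value of p works.

Unsatisfiable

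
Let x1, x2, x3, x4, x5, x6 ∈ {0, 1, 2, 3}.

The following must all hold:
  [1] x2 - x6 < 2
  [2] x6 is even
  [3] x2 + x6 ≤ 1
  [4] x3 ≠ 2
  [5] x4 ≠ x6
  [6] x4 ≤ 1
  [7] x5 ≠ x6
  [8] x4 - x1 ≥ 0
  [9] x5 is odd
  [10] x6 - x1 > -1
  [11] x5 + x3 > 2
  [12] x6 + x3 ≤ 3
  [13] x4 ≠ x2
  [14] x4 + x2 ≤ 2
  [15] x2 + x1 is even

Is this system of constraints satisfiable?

Take x1 = 0, x2 = 0, x3 = 0, x4 = 1, x5 = 3, x6 = 0. Then constraint 1: x2 - x6 = 0; constraint 3: x2 + x6 = 0; constraint 8: x4 - x1 = 1, and every other listed constraint is also met.

Satisfiable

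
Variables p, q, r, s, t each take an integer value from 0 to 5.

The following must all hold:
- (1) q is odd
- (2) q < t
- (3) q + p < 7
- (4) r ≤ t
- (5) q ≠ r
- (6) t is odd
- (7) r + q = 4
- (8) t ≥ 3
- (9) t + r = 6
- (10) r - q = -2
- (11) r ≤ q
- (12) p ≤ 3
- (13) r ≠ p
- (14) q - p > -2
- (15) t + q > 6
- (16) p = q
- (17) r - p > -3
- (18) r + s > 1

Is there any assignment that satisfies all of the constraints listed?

Setting (p, q, r, s, t) = (3, 3, 1, 1, 5) satisfies everything: constraint 3: q + p = 6; constraint 7: r + q = 4; constraint 9: t + r = 6, and the others follow.

Satisfiable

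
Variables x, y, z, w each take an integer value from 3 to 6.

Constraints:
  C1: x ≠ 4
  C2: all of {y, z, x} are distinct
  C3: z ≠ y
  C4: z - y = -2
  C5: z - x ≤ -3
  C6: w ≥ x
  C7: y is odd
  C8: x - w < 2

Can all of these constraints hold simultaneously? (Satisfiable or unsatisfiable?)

Satisfiable

The assignment x = 6, y = 5, z = 3, w = 6 works:
  constraint 4 holds since z - y = -2.
  constraint 5 holds since z - x = -3.
The rest check out directly.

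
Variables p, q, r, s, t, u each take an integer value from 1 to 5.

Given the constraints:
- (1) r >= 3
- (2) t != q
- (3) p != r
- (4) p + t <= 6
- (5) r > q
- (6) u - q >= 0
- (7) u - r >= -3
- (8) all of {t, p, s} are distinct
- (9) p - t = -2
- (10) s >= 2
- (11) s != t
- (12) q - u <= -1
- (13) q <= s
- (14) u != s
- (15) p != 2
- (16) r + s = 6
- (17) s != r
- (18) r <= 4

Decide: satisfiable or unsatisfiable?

Satisfiable

Setting (p, q, r, s, t, u) = (1, 1, 4, 2, 3, 4) satisfies everything: constraint 4: p + t = 4; constraint 6: u - q = 3, and the others follow.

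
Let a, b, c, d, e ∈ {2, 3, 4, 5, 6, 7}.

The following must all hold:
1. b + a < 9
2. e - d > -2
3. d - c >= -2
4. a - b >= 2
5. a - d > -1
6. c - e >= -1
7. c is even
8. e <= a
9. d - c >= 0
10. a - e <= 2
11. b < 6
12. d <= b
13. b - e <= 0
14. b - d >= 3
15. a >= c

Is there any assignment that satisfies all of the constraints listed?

Constraints 4, 6, 9, 10, and 14 give b − d ≥ 3, d − c ≥ 0, c − e ≥ -1, e − a ≥ -2, a − b ≥ 2.
Adding all 5 inequalities: the left sides telescope to 0, and the right sides sum to 3 + 0 + (-1) + (-2) + 2 = 2. So 0 ≥ 2, which is false.

Unsatisfiable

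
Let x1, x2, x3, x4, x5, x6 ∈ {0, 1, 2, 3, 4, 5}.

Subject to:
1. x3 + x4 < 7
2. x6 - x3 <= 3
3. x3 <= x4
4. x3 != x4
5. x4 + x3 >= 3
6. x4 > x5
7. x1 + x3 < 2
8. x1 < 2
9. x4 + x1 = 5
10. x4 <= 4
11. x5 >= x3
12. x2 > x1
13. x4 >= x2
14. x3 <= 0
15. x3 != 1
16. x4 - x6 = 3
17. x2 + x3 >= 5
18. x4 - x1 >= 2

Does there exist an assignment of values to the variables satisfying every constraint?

Unsatisfiable

From constraints 10 and 13: x2 ≤ x4 ≤ 4. From constraint 14: x3 ≤ 0. Hence x2 + x3 ≤ 4. But constraint 17 requires x2 + x3 ≥ 5, and 5 > 4. Contradiction.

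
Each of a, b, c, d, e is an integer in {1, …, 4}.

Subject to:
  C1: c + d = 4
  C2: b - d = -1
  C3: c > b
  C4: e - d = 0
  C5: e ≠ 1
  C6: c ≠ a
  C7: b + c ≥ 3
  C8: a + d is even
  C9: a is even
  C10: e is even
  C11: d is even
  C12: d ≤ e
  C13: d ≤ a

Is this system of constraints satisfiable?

Satisfiable

Take a = 4, b = 1, c = 2, d = 2, e = 2. Then constraint 1: c + d = 4; constraint 2: b - d = -1; constraint 4: e - d = 0, and every other listed constraint is also met.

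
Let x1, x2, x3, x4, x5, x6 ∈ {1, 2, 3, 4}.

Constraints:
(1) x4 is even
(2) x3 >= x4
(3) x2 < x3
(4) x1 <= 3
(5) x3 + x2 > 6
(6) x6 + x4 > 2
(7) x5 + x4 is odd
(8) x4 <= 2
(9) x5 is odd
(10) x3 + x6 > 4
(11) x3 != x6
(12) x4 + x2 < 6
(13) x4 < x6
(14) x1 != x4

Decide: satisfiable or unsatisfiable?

Try x1 = 3, x2 = 3, x3 = 4, x4 = 2, x5 = 3, x6 = 3.
Check constraint 5: x3 + x2 = 7; constraint 6: x6 + x4 = 5. The remaining constraints are straightforward to verify.

Satisfiable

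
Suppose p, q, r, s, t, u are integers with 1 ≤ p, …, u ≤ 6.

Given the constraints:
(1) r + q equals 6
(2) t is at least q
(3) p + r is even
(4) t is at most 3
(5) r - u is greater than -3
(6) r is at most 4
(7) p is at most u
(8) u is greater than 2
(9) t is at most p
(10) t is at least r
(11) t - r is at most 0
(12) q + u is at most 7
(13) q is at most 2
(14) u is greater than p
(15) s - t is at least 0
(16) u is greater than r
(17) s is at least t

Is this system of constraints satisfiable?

Unsatisfiable

From constraints 4 and 10: r ≤ t ≤ 3. From constraint 13: q ≤ 2. Hence r + q ≤ 5. But constraint 1 requires r + q = 6, and 6 > 5. Contradiction.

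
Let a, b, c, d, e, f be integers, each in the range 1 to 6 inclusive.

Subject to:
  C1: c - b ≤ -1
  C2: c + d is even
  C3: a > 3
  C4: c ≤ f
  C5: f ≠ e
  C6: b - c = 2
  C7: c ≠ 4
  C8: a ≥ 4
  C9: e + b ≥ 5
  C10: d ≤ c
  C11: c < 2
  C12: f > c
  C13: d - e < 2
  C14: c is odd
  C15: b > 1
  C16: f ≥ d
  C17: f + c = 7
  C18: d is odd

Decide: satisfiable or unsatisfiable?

Satisfiable

Take a = 4, b = 3, c = 1, d = 1, e = 2, f = 6. Then constraint 1: c - b = -2; constraint 6: b - c = 2, and every other listed constraint is also met.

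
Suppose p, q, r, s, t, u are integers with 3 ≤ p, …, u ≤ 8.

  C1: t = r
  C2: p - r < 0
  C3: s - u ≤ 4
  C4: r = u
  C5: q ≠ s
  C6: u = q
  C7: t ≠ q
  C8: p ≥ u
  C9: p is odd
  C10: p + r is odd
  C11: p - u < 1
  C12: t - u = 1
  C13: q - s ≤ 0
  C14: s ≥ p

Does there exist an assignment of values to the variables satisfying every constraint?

From constraints 1, 4, and 6, t = r = u = q, so t = q. But constraint 7 says t ≠ q. Contradiction.

Unsatisfiable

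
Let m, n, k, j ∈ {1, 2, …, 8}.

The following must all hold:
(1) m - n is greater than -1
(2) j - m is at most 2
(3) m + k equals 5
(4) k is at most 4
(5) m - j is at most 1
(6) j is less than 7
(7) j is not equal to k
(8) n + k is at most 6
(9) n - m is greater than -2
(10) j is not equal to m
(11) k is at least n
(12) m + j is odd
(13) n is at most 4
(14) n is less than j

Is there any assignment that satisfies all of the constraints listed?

Satisfiable

Setting (m, n, k, j) = (1, 1, 4, 2) satisfies everything: constraint 1: m - n = 0; constraint 2: j - m = 1, and the others follow.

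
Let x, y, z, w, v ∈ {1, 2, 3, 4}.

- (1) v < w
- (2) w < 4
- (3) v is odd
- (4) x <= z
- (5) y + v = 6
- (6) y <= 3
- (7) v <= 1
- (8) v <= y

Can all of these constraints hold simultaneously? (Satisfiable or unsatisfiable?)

Unsatisfiable

From constraint 6: y ≤ 3. From constraint 7: v ≤ 1. Hence y + v ≤ 4. But constraint 5 requires y + v = 6, and 6 > 4. Contradiction.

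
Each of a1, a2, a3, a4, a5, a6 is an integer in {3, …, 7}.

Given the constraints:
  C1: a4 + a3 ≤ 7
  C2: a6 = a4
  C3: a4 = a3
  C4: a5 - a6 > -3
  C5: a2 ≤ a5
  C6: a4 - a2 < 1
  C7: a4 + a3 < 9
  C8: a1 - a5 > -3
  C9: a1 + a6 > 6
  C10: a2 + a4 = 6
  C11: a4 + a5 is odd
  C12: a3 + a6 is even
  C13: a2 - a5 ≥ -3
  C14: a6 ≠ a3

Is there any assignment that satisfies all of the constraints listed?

Unsatisfiable

From constraints 2 and 3, a6 = a4 = a3, so a6 = a3. But constraint 14 says a6 ≠ a3. Contradiction.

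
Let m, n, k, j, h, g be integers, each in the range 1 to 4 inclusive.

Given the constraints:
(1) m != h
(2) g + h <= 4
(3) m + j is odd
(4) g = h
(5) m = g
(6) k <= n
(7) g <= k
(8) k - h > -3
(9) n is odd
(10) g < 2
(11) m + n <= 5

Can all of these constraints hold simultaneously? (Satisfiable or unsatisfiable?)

From constraints 4 and 5, m = g = h, so m = h. But constraint 1 says m ≠ h. Contradiction.

Unsatisfiable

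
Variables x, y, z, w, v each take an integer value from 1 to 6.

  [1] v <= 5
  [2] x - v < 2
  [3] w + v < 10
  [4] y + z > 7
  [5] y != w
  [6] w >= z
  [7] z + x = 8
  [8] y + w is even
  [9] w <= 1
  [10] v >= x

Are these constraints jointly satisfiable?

Unsatisfiable

From constraints 6 and 9: z ≤ w ≤ 1. From constraints 1 and 10: x ≤ v ≤ 5. Hence z + x ≤ 6. But constraint 7 requires z + x = 8, and 8 > 6. Contradiction.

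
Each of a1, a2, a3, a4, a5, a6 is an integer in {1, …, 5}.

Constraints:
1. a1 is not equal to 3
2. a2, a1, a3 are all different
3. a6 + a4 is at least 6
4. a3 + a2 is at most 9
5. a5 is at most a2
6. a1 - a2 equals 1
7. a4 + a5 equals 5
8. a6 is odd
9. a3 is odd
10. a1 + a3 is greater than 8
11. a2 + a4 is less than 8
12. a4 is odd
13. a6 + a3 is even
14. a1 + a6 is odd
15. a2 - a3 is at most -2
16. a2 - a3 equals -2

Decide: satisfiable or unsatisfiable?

Try a1 = 4, a2 = 3, a3 = 5, a4 = 3, a5 = 2, a6 = 3.
Check constraint 3: a6 + a4 = 6; constraint 4: a3 + a2 = 8. The remaining constraints are straightforward to verify.

Satisfiable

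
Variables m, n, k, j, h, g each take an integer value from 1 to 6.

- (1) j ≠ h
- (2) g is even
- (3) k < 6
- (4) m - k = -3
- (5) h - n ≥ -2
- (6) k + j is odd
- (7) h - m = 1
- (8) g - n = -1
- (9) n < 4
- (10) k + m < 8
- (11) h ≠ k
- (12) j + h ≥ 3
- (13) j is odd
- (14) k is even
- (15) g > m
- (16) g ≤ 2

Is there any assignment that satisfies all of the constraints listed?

Satisfiable

One satisfying assignment is m = 1, n = 3, k = 4, j = 1, h = 2, g = 2.
For the less obvious constraints — constraint 4: m - k = -3; constraint 5: h - n = -1 — and the others hold by inspection.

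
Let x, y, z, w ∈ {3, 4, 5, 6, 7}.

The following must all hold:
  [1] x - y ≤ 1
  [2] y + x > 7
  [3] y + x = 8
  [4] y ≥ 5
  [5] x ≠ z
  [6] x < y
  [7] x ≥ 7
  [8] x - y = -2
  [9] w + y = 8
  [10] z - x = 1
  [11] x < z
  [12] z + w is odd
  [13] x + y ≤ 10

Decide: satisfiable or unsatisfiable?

From constraint 7: x ≥ 7. From constraint 4: y ≥ 5. Hence x + y ≥ 12. But constraint 13 requires x + y ≤ 10, and 10 < 12. Contradiction.

Unsatisfiable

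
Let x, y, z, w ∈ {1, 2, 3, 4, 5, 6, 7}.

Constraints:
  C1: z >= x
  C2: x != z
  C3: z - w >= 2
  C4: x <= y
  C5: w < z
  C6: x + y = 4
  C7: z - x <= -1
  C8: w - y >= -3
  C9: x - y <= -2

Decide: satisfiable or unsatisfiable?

Unsatisfiable

Constraints 3, 7, 8, and 9 give x − z ≥ 1, z − w ≥ 2, w − y ≥ -3, y − x ≥ 2.
Adding all 4 inequalities: the left sides telescope to 0, and the right sides sum to 1 + 2 + (-3) + 2 = 2. So 0 ≥ 2, which is false.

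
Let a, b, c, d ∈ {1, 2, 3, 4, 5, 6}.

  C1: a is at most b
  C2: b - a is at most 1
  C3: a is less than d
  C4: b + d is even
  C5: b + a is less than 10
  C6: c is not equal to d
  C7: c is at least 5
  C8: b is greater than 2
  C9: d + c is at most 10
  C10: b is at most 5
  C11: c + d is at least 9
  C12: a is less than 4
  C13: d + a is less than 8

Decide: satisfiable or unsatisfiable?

Satisfiable

Try a = 3, b = 4, c = 6, d = 4.
Check constraint 2: b - a = 1; constraint 5: b + a = 7; constraint 9: d + c = 10. The remaining constraints are straightforward to verify.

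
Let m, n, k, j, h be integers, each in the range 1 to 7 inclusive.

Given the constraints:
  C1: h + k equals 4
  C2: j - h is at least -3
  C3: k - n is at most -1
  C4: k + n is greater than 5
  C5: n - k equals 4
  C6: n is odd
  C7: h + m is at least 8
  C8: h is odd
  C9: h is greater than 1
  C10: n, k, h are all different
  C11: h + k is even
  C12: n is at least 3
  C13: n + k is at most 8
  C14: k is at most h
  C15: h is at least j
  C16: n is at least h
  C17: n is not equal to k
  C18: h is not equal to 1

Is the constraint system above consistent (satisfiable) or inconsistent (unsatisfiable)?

Try m = 6, n = 5, k = 1, j = 1, h = 3.
Check constraint 1: h + k = 4; constraint 2: j - h = -2. The remaining constraints are straightforward to verify.

Satisfiable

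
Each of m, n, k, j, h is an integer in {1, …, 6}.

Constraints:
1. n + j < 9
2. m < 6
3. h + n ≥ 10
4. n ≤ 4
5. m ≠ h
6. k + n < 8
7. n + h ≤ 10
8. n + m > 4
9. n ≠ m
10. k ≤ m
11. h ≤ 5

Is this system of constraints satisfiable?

From constraint 11: h ≤ 5. From constraint 4: n ≤ 4. Hence h + n ≤ 9. But constraint 3 requires h + n ≥ 10, and 10 > 9. Contradiction.

Unsatisfiable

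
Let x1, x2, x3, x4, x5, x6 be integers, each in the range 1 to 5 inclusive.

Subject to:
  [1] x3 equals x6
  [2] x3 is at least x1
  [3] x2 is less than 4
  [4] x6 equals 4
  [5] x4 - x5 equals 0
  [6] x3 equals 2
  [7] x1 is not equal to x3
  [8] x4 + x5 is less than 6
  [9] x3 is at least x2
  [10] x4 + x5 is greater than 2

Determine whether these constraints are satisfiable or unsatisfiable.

Unsatisfiable

Constraint 6 fixes x3 = 2 and constraint 4 fixes x6 = 4, but constraint 1 requires x3 = x6. Since 2 ≠ 4, contradiction.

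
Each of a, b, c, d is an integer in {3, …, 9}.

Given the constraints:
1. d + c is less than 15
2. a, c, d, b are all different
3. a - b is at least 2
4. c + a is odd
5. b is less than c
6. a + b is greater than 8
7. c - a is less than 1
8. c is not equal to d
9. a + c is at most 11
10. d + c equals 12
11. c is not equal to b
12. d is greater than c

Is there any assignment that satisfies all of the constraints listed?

The assignment a = 6, b = 3, c = 5, d = 7 works:
  constraint 1 holds since d + c = 12.
  constraint 3 holds since a - b = 3.
  constraint 6 holds since a + b = 9.
The rest check out directly.

Satisfiable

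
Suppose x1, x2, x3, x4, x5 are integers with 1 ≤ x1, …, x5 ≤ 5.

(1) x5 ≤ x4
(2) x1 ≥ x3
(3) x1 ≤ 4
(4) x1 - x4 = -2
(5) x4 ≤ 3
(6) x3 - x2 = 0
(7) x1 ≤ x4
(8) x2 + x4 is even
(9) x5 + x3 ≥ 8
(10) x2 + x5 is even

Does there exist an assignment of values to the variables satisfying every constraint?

From constraints 1 and 5: x5 ≤ x4 ≤ 3. From constraints 2 and 3: x3 ≤ x1 ≤ 4. Hence x5 + x3 ≤ 7. But constraint 9 requires x5 + x3 ≥ 8, and 8 > 7. Contradiction.

Unsatisfiable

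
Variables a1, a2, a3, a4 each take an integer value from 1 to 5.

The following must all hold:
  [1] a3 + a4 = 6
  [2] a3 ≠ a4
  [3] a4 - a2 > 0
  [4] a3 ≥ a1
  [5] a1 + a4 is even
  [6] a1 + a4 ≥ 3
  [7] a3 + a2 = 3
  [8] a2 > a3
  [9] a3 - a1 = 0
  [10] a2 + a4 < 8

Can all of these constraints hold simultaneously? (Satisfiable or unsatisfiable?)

The assignment a1 = 1, a2 = 2, a3 = 1, a4 = 5 works:
  constraint 1 holds since a3 + a4 = 6.
  constraint 3 holds since a4 - a2 = 3.
The rest check out directly.

Satisfiable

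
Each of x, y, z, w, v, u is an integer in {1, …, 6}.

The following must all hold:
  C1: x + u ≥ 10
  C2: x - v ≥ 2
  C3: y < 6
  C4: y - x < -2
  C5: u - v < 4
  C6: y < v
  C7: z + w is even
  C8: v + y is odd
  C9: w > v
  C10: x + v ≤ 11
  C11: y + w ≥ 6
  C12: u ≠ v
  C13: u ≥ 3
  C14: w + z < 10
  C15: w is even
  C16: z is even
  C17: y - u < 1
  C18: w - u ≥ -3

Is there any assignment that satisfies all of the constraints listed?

Try x = 6, y = 2, z = 4, w = 4, v = 3, u = 4.
Check constraint 1: x + u = 10; constraint 2: x - v = 3. The remaining constraints are straightforward to verify.

Satisfiable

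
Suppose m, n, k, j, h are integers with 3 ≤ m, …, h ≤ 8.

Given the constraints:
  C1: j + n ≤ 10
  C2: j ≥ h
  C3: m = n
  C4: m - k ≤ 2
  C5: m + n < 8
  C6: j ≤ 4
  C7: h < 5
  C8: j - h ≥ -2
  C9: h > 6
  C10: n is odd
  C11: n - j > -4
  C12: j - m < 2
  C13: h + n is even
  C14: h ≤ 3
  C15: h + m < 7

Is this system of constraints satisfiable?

From constraint 9: h ≥ 7. From constraints 2 and 6: h ≤ j and j ≤ 4, so h ≤ 4. But 4 < 7, so no value of h works.

Unsatisfiable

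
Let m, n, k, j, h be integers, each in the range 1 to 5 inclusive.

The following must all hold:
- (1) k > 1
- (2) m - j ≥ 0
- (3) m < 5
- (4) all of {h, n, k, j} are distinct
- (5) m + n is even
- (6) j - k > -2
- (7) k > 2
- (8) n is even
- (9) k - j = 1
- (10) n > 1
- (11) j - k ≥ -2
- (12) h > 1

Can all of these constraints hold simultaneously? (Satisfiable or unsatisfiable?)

Setting (m, n, k, j, h) = (2, 4, 3, 2, 5) satisfies everything: constraint 2: m - j = 0; constraint 6: j - k = -1; constraint 9: k - j = 1, and the others follow.

Satisfiable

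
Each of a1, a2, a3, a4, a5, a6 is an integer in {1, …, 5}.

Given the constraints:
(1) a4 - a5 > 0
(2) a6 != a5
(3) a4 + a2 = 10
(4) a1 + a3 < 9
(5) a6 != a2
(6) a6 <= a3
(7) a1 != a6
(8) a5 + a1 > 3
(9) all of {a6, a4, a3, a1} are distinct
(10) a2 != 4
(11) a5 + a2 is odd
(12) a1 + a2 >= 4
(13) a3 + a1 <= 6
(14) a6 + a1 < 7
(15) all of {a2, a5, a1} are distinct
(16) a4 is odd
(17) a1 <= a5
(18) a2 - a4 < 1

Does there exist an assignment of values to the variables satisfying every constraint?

Satisfiable

Setting (a1, a2, a3, a4, a5, a6) = (2, 5, 4, 5, 4, 3) satisfies everything: constraint 1: a4 - a5 = 1; constraint 3: a4 + a2 = 10; constraint 4: a1 + a3 = 6, and the others follow.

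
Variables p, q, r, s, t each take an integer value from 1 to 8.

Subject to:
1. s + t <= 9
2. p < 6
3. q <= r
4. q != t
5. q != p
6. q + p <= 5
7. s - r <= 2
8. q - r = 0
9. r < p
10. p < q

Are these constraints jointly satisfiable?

Constraints 3, 9, and 10 give r < p, p < q, q ≤ r. Chaining: r < p < q ≤ r, which forces r < r — impossible.

Unsatisfiable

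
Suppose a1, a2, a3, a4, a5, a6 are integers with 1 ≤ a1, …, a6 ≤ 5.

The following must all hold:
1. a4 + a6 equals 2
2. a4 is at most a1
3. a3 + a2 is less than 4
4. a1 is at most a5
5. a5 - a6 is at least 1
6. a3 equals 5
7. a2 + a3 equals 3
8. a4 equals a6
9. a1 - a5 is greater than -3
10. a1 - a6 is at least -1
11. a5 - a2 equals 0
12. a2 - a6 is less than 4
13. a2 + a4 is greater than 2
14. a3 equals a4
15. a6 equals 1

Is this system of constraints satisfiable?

Unsatisfiable

Constraint 6 fixes a3 = 5 and constraint 15 fixes a6 = 1. Constraints 8 and 14 give a3 = a4 = a6, so a3 = a6. But 5 ≠ 1 — contradiction.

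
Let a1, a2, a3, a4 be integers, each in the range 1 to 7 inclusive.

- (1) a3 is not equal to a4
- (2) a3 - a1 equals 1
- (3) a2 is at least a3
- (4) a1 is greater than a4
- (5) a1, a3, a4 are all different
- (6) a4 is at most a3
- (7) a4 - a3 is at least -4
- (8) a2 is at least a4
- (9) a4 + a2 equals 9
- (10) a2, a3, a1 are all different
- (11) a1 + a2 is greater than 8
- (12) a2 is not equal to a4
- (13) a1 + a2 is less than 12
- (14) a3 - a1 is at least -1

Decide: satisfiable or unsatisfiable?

Satisfiable

Try a1 = 4, a2 = 7, a3 = 5, a4 = 2.
Check constraint 2: a3 - a1 = 1; constraint 7: a4 - a3 = -3; constraint 9: a4 + a2 = 9. The remaining constraints are straightforward to verify.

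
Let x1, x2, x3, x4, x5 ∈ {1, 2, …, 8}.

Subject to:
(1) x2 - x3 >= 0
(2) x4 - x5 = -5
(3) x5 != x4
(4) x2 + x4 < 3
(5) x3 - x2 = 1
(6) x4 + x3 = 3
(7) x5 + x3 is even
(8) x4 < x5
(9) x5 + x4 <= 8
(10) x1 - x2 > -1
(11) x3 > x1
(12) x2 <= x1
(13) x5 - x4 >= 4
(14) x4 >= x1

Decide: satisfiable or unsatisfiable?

Unsatisfiable

Constraints 1, 11, and 12 give x3 ≤ x2, x2 ≤ x1, x1 < x3. Chaining: x3 ≤ x2 ≤ x1 < x3, which forces x3 < x3 — impossible.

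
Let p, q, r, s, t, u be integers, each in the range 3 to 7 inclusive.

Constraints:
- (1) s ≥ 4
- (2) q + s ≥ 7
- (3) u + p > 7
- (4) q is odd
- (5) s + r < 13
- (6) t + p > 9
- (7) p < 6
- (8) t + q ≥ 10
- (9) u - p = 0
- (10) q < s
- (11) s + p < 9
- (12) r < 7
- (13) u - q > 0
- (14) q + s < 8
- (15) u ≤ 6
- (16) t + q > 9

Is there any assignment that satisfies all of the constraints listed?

The assignment p = 4, q = 3, r = 6, s = 4, t = 7, u = 4 works:
  constraint 2 holds since q + s = 7.
  constraint 3 holds since u + p = 8.
The rest check out directly.

Satisfiable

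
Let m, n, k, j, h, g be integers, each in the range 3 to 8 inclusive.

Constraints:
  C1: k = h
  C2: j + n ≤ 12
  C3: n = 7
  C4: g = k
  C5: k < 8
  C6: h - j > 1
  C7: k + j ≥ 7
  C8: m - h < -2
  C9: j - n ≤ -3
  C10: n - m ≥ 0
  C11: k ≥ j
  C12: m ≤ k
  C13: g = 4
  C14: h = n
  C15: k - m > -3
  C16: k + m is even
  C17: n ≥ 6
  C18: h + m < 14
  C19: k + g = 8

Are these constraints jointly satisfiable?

Unsatisfiable

Constraint 13 fixes g = 4 and constraint 3 fixes n = 7. Constraints 1, 4, and 14 give g = k = h = n, so g = n. But 4 ≠ 7 — contradiction.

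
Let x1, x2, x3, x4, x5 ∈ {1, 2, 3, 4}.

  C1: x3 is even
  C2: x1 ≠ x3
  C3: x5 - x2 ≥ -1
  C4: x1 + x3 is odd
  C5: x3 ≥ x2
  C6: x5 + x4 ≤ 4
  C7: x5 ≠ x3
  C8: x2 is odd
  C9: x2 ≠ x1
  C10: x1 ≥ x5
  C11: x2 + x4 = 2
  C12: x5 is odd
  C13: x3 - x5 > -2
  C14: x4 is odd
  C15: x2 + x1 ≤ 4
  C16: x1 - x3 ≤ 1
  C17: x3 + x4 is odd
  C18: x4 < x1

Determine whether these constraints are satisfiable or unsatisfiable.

Satisfiable

Try x1 = 3, x2 = 1, x3 = 4, x4 = 1, x5 = 3.
Check constraint 3: x5 - x2 = 2; constraint 6: x5 + x4 = 4; constraint 11: x2 + x4 = 2. The remaining constraints are straightforward to verify.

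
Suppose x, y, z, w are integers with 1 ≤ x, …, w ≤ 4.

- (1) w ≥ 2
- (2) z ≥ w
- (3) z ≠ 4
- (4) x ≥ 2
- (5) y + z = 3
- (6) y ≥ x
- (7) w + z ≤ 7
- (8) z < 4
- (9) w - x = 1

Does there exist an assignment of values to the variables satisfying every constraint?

Unsatisfiable

From constraints 4 and 6: y ≥ x ≥ 2. From constraints 1 and 2: z ≥ w ≥ 2. Hence y + z ≥ 4. But constraint 5 requires y + z = 3, and 3 < 4. Contradiction.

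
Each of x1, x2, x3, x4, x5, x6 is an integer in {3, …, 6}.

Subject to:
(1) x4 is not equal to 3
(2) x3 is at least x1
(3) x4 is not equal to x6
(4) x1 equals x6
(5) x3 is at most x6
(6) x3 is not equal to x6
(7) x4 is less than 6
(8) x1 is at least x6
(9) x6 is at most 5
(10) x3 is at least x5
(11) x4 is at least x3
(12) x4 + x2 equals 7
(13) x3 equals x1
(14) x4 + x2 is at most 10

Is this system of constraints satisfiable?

From constraints 4 and 13, x3 = x1 = x6, so x3 = x6. But constraint 6 says x3 ≠ x6. Contradiction.

Unsatisfiable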